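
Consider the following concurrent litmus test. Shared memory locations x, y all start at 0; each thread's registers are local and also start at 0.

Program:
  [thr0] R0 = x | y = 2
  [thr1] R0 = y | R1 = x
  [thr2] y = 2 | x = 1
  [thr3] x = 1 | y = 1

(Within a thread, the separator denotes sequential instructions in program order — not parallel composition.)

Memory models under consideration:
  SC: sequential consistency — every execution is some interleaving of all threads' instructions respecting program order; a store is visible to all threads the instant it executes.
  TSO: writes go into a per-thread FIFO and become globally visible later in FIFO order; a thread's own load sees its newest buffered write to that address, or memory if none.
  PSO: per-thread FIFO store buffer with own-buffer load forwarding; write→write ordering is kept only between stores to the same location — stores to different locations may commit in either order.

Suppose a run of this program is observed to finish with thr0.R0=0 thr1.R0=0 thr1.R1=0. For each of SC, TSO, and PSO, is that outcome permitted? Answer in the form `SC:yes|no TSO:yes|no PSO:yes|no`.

SC:yes TSO:yes PSO:yes

outcome vector order: (thr0.R0,thr1.R0,thr1.R1)
under SC → 000, 001, 011, 020, 021, 100, 101, 111, 120, 121
under TSO → 000, 001, 011, 020, 021, 100, 101, 111, 120, 121
under PSO → 000, 001, 010, 011, 020, 021, 100, 101, 110, 111, 120, 121
target 000 ∈ {SC,TSO,PSO}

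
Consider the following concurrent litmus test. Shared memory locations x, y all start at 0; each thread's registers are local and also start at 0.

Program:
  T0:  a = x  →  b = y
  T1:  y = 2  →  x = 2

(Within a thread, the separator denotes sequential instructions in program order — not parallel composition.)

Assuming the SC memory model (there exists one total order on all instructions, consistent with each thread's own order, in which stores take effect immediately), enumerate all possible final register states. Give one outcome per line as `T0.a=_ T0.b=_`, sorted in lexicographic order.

T0.a=0 T0.b=0
T0.a=0 T0.b=2
T0.a=2 T0.b=2

outcome vector order: (T0.a,T0.b)
|SC outcomes| = 3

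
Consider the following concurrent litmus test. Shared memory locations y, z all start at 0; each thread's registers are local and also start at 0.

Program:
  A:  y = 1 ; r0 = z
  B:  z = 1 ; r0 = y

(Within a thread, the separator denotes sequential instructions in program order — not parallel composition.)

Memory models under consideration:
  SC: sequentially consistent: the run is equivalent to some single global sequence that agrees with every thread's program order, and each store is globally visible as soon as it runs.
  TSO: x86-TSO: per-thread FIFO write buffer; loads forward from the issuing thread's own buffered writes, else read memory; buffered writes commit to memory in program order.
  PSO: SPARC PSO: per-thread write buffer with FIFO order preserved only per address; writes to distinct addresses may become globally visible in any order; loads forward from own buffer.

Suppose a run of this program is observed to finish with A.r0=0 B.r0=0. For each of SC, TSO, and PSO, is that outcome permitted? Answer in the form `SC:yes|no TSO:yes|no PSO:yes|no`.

outcome vector order: (A.r0,B.r0)
under SC → 0/1; 1/0; 1/1
under TSO → 0/0; 0/1; 1/0; 1/1
under PSO → 0/0; 0/1; 1/0; 1/1
target 0/0 ∈ {TSO,PSO}

SC:no TSO:yes PSO:yes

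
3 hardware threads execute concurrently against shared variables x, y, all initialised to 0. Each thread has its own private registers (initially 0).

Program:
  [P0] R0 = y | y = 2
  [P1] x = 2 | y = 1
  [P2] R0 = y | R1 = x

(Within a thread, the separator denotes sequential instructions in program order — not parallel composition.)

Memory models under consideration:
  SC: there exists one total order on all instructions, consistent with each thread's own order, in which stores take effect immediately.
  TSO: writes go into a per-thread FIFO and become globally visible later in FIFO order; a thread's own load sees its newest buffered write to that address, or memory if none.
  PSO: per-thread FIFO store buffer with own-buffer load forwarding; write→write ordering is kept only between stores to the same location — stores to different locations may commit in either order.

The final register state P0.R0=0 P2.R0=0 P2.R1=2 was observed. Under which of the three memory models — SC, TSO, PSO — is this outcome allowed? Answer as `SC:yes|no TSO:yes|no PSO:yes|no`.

SC:yes TSO:yes PSO:yes

outcome vector order: (P0.R0,P2.R0,P2.R1)
[SC] allowed = {000; 002; 012; 020; 022; 100; 102; 112; 122}
[TSO] allowed = {000; 002; 012; 020; 022; 100; 102; 112; 122}
[PSO] allowed = {000; 002; 010; 012; 020; 022; 100; 102; 110; 112; 120; 122}
target 002 ∈ {SC,TSO,PSO}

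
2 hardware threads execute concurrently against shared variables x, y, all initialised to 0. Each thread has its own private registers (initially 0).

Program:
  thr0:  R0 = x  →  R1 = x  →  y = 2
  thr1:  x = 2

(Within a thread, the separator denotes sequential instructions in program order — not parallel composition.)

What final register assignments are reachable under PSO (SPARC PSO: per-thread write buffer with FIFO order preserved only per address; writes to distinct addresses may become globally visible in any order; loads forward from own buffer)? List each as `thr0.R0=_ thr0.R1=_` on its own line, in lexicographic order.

outcome vector order: (thr0.R0,thr0.R1)
|PSO outcomes| = 3

thr0.R0=0 thr0.R1=0
thr0.R0=0 thr0.R1=2
thr0.R0=2 thr0.R1=2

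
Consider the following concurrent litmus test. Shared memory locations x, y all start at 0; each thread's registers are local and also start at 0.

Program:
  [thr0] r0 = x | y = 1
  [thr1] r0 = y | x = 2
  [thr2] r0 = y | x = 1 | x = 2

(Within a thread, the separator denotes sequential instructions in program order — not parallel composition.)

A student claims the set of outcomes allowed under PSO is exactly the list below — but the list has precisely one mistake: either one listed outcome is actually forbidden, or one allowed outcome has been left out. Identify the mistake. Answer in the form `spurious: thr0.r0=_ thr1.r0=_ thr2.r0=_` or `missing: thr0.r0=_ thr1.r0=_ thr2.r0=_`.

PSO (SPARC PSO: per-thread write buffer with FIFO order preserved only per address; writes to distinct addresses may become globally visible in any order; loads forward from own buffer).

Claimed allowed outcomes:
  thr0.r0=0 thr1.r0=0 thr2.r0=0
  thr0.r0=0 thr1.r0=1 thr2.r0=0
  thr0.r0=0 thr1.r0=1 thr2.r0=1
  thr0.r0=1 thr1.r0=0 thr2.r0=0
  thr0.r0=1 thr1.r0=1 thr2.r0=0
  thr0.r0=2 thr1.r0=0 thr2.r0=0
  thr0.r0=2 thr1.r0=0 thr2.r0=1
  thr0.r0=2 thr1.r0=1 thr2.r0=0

outcome vector order: (thr0.r0,thr1.r0,thr2.r0)
PSO (9): (0,0,0), (0,0,1), (0,1,0), (0,1,1), (1,0,0), (1,1,0), (2,0,0), (2,0,1), (2,1,0)
PSO∖claimed = {(0,0,1)}

missing: thr0.r0=0 thr1.r0=0 thr2.r0=1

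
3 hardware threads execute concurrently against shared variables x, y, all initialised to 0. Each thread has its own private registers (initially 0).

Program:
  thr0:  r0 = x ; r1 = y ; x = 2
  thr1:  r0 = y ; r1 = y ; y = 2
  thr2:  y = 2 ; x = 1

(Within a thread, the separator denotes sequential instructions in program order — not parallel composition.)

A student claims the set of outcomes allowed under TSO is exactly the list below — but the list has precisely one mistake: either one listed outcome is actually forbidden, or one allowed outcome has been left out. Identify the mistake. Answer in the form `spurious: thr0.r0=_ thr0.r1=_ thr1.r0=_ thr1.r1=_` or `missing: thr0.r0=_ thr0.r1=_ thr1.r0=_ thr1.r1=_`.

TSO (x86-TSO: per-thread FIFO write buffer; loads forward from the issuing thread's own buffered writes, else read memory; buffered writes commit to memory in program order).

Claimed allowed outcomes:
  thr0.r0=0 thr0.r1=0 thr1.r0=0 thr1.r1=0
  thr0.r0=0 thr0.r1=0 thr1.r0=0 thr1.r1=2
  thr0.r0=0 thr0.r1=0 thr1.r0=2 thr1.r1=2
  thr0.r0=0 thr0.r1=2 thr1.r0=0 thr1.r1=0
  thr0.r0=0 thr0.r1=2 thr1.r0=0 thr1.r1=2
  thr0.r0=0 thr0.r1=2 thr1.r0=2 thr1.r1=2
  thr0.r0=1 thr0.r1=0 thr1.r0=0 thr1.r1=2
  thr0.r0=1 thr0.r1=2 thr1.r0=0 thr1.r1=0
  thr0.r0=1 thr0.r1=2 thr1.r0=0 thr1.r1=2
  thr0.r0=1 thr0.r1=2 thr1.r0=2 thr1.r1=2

spurious: thr0.r0=1 thr0.r1=0 thr1.r0=0 thr1.r1=2

outcome vector order: (thr0.r0,thr0.r1,thr1.r0,thr1.r1)
TSO (9): <0 0 0 0>, <0 0 0 2>, <0 0 2 2>, <0 2 0 0>, <0 2 0 2>, <0 2 2 2>, <1 2 0 0>, <1 2 0 2>, <1 2 2 2>
claimed∖TSO = {<1 0 0 2>}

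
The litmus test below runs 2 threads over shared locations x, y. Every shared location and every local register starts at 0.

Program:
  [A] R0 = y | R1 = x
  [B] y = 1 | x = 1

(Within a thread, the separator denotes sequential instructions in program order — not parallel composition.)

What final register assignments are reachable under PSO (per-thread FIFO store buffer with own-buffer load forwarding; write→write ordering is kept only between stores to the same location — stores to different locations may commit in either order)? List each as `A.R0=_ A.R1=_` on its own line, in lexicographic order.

A.R0=0 A.R1=0
A.R0=0 A.R1=1
A.R0=1 A.R1=0
A.R0=1 A.R1=1

outcome vector order: (A.R0,A.R1)
|PSO outcomes| = 4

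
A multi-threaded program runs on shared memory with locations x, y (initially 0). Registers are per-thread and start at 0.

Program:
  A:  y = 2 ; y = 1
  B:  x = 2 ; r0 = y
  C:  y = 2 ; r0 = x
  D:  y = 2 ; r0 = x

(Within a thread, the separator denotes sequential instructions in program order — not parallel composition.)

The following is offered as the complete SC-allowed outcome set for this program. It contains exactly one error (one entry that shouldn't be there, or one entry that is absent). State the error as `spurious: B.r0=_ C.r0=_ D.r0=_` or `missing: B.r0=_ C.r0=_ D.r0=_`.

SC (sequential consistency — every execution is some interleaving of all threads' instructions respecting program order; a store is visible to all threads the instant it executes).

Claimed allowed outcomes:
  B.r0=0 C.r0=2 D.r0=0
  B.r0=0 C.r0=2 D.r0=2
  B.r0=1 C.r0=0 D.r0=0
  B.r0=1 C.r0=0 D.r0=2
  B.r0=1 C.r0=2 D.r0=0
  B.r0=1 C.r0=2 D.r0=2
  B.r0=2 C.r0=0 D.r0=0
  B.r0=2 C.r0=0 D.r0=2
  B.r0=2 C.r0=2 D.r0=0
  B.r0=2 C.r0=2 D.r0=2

spurious: B.r0=0 C.r0=2 D.r0=0

outcome vector order: (B.r0,C.r0,D.r0)
SC: 9 outcomes — {022 100 102 120 122 200 202 220 222}
claimed∖SC = {020}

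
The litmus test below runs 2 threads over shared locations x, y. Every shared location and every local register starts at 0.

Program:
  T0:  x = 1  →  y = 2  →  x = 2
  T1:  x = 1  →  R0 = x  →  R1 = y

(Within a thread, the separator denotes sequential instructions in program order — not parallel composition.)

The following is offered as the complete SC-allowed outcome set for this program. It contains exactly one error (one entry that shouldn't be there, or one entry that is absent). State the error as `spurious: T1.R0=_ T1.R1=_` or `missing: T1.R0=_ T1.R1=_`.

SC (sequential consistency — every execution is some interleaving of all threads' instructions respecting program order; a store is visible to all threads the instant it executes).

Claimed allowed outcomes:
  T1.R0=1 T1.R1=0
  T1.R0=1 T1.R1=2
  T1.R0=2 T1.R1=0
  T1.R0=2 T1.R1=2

spurious: T1.R0=2 T1.R1=0

outcome vector order: (T1.R0,T1.R1)
SC (3): <1 0> <1 2> <2 2>
claimed∖SC = {<2 0>}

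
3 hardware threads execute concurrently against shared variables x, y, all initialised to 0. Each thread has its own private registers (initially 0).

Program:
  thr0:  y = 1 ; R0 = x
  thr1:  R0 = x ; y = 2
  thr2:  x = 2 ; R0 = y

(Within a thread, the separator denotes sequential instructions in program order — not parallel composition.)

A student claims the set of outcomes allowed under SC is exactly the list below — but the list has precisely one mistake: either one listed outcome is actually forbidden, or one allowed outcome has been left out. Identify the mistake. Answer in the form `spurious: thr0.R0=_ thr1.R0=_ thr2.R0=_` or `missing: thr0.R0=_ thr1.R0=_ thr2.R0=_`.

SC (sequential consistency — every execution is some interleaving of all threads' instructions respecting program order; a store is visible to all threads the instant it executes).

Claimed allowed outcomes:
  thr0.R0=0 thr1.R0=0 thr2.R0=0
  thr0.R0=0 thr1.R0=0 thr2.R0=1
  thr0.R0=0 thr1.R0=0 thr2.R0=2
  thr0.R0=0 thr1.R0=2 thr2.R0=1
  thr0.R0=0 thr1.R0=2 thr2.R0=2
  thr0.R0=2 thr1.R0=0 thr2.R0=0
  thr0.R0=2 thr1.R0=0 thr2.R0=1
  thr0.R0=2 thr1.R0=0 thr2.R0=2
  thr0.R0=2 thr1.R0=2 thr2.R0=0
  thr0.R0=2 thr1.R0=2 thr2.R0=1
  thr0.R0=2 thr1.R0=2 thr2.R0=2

outcome vector order: (thr0.R0,thr1.R0,thr2.R0)
[SC] allowed = {001, 002, 021, 022, 200, 201, 202, 220, 221, 222}
claimed∖SC = {000}

spurious: thr0.R0=0 thr1.R0=0 thr2.R0=0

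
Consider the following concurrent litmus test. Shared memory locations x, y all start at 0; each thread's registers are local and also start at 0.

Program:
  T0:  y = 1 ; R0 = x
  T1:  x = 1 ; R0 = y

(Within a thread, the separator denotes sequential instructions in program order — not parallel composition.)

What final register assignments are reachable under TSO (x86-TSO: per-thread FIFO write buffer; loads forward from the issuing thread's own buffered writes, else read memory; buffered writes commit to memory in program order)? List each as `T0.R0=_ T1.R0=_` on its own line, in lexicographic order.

T0.R0=0 T1.R0=0
T0.R0=0 T1.R0=1
T0.R0=1 T1.R0=0
T0.R0=1 T1.R0=1

outcome vector order: (T0.R0,T1.R0)
|TSO outcomes| = 4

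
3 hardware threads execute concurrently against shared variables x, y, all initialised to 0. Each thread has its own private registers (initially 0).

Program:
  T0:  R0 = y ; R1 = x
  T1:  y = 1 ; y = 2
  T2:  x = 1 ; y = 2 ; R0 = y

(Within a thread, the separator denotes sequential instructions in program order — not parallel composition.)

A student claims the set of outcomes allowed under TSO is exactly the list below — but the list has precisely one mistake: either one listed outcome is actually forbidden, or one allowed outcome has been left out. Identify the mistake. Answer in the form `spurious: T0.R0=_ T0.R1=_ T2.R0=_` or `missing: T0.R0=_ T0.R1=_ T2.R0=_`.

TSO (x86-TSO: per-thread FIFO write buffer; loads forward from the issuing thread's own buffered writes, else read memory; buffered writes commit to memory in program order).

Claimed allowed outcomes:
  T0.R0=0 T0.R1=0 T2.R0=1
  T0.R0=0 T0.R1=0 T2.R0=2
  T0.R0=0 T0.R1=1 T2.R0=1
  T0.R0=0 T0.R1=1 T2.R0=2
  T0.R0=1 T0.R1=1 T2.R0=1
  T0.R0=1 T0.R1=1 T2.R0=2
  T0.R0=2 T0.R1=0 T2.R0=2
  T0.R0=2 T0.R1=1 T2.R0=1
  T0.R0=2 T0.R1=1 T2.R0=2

missing: T0.R0=1 T0.R1=0 T2.R0=2

outcome vector order: (T0.R0,T0.R1,T2.R0)
under TSO → (0,0,1), (0,0,2), (0,1,1), (0,1,2), (1,0,2), (1,1,1), (1,1,2), (2,0,2), (2,1,1), (2,1,2)
TSO∖claimed = {(1,0,2)}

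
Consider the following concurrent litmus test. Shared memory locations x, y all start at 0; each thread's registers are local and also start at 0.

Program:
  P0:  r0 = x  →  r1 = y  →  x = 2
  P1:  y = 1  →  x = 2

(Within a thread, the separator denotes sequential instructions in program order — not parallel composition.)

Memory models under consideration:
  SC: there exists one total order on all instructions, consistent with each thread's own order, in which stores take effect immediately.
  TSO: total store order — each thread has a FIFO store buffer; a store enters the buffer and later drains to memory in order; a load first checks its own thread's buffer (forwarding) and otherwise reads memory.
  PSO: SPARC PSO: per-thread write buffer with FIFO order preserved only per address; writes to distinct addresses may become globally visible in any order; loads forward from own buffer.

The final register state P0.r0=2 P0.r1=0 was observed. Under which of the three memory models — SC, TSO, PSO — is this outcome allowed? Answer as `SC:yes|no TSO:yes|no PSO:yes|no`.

SC:no TSO:no PSO:yes

outcome vector order: (P0.r0,P0.r1)
[SC] allowed = {0/0 0/1 2/1}
[TSO] allowed = {0/0 0/1 2/1}
[PSO] allowed = {0/0 0/1 2/0 2/1}
target 2/0 ∈ {PSO}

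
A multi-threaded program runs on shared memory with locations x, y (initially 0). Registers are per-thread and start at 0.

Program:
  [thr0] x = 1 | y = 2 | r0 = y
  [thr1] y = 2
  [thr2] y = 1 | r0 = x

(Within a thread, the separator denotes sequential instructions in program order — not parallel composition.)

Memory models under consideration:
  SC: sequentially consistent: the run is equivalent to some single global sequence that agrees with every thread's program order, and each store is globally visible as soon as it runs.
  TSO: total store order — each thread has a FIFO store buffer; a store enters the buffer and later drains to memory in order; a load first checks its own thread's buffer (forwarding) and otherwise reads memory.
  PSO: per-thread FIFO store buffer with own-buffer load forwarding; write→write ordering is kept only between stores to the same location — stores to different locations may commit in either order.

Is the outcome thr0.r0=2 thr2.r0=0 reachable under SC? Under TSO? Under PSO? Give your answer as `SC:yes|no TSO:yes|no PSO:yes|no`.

SC:yes TSO:yes PSO:yes

outcome vector order: (thr0.r0,thr2.r0)
under SC → 11; 20; 21
under TSO → 10; 11; 20; 21
under PSO → 10; 11; 20; 21
target 20 ∈ {SC,TSO,PSO}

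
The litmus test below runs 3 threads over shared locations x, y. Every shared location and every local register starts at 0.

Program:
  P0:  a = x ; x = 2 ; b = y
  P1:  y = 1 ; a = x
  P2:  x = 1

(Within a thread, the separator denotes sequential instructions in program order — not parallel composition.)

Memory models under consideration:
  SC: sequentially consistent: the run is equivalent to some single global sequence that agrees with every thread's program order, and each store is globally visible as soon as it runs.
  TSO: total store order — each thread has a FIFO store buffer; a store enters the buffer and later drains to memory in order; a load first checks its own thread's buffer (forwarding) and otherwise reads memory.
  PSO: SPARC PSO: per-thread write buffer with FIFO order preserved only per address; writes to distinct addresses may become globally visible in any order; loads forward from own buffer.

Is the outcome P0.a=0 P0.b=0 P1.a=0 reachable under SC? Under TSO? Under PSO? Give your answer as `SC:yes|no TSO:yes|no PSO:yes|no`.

outcome vector order: (P0.a,P0.b,P1.a)
under SC → 0/0/1, 0/0/2, 0/1/0, 0/1/1, 0/1/2, 1/0/2, 1/1/0, 1/1/1, 1/1/2
under TSO → 0/0/0, 0/0/1, 0/0/2, 0/1/0, 0/1/1, 0/1/2, 1/0/0, 1/0/1, 1/0/2, 1/1/0, 1/1/1, 1/1/2
under PSO → 0/0/0, 0/0/1, 0/0/2, 0/1/0, 0/1/1, 0/1/2, 1/0/0, 1/0/1, 1/0/2, 1/1/0, 1/1/1, 1/1/2
target 0/0/0 ∈ {TSO,PSO}

SC:no TSO:yes PSO:yes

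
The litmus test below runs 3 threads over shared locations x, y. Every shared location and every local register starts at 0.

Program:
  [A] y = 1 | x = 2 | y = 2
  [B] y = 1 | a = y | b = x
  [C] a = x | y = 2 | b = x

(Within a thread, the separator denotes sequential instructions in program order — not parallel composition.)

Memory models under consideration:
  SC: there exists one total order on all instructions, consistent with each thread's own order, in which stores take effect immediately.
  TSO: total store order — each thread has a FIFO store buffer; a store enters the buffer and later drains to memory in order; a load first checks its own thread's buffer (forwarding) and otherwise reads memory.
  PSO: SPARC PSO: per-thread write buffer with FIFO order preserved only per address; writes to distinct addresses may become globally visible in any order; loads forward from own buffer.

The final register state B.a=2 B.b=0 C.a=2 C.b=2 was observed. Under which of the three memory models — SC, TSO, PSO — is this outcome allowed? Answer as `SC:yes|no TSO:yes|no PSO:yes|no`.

outcome vector order: (B.a,B.b,C.a,C.b)
under SC → <1 0 0 0>; <1 0 0 2>; <1 0 2 2>; <1 2 0 0>; <1 2 0 2>; <1 2 2 2>; <2 0 0 0>; <2 0 0 2>; <2 2 0 0>; <2 2 0 2>; <2 2 2 2>
under TSO → <1 0 0 0>; <1 0 0 2>; <1 0 2 2>; <1 2 0 0>; <1 2 0 2>; <1 2 2 2>; <2 0 0 0>; <2 0 0 2>; <2 2 0 0>; <2 2 0 2>; <2 2 2 2>
under PSO → <1 0 0 0>; <1 0 0 2>; <1 0 2 2>; <1 2 0 0>; <1 2 0 2>; <1 2 2 2>; <2 0 0 0>; <2 0 0 2>; <2 0 2 2>; <2 2 0 0>; <2 2 0 2>; <2 2 2 2>
target <2 0 2 2> ∈ {PSO}

SC:no TSO:no PSO:yes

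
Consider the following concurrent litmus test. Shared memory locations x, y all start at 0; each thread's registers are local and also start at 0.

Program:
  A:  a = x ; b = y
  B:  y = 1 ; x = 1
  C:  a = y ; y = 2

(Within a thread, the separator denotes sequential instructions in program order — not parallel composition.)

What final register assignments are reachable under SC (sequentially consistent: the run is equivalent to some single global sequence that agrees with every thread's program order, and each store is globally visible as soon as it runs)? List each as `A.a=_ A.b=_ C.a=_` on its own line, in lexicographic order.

outcome vector order: (A.a,A.b,C.a)
|SC outcomes| = 10

A.a=0 A.b=0 C.a=0
A.a=0 A.b=0 C.a=1
A.a=0 A.b=1 C.a=0
A.a=0 A.b=1 C.a=1
A.a=0 A.b=2 C.a=0
A.a=0 A.b=2 C.a=1
A.a=1 A.b=1 C.a=0
A.a=1 A.b=1 C.a=1
A.a=1 A.b=2 C.a=0
A.a=1 A.b=2 C.a=1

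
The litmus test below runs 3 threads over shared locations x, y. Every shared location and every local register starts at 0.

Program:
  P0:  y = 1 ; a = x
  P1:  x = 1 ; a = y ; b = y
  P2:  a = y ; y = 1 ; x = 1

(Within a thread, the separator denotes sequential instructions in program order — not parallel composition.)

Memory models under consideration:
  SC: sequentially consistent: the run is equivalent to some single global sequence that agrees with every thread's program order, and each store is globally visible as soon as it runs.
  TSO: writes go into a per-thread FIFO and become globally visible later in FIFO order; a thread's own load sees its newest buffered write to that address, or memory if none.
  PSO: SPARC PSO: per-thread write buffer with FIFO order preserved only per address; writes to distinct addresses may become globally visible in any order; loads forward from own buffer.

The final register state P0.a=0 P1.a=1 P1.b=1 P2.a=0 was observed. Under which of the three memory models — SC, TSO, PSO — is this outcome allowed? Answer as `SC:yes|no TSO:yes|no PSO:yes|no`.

outcome vector order: (P0.a,P1.a,P1.b,P2.a)
SC (8): <0 1 1 0>, <0 1 1 1>, <1 0 0 0>, <1 0 0 1>, <1 0 1 0>, <1 0 1 1>, <1 1 1 0>, <1 1 1 1>
TSO (12): <0 0 0 0>, <0 0 0 1>, <0 0 1 0>, <0 0 1 1>, <0 1 1 0>, <0 1 1 1>, <1 0 0 0>, <1 0 0 1>, <1 0 1 0>, <1 0 1 1>, <1 1 1 0>, <1 1 1 1>
PSO (12): <0 0 0 0>, <0 0 0 1>, <0 0 1 0>, <0 0 1 1>, <0 1 1 0>, <0 1 1 1>, <1 0 0 0>, <1 0 0 1>, <1 0 1 0>, <1 0 1 1>, <1 1 1 0>, <1 1 1 1>
target <0 1 1 0> ∈ {SC,TSO,PSO}

SC:yes TSO:yes PSO:yes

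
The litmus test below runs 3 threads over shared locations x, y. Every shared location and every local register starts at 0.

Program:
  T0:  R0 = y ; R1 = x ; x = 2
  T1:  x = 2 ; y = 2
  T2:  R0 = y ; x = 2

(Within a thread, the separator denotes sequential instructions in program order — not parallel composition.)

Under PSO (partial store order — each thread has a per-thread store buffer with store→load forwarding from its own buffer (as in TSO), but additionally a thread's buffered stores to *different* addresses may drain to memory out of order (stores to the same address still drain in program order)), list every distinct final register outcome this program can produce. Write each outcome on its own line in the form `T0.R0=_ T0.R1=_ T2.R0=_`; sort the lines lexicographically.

T0.R0=0 T0.R1=0 T2.R0=0
T0.R0=0 T0.R1=0 T2.R0=2
T0.R0=0 T0.R1=2 T2.R0=0
T0.R0=0 T0.R1=2 T2.R0=2
T0.R0=2 T0.R1=0 T2.R0=0
T0.R0=2 T0.R1=0 T2.R0=2
T0.R0=2 T0.R1=2 T2.R0=0
T0.R0=2 T0.R1=2 T2.R0=2

outcome vector order: (T0.R0,T0.R1,T2.R0)
|PSO outcomes| = 8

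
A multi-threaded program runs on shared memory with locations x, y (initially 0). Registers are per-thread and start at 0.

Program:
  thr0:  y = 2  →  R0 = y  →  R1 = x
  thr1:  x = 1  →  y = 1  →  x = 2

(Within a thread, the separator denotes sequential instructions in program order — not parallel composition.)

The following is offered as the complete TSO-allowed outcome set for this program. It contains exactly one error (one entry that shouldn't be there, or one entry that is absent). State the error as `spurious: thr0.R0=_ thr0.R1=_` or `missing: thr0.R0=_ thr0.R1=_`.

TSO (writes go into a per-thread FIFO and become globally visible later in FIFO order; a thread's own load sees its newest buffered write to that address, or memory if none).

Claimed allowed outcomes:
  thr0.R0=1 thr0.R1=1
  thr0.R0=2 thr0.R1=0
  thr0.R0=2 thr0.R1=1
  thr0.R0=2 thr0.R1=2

missing: thr0.R0=1 thr0.R1=2

outcome vector order: (thr0.R0,thr0.R1)
TSO (5): 11, 12, 20, 21, 22
TSO∖claimed = {12}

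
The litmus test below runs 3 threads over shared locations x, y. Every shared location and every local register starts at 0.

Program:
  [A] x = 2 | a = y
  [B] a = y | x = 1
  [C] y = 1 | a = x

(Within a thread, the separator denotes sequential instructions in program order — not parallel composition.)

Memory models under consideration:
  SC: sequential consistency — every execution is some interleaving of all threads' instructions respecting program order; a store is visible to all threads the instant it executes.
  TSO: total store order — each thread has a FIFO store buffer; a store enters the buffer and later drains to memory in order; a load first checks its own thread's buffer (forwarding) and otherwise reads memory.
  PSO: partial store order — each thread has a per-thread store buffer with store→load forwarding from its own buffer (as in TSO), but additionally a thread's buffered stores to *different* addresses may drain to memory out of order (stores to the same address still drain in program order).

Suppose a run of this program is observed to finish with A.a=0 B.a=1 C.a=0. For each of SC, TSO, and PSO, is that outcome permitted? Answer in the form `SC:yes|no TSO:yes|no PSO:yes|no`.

SC:no TSO:yes PSO:yes

outcome vector order: (A.a,B.a,C.a)
SC (10): 0/0/1 0/0/2 0/1/1 0/1/2 1/0/0 1/0/1 1/0/2 1/1/0 1/1/1 1/1/2
TSO (12): 0/0/0 0/0/1 0/0/2 0/1/0 0/1/1 0/1/2 1/0/0 1/0/1 1/0/2 1/1/0 1/1/1 1/1/2
PSO (12): 0/0/0 0/0/1 0/0/2 0/1/0 0/1/1 0/1/2 1/0/0 1/0/1 1/0/2 1/1/0 1/1/1 1/1/2
target 0/1/0 ∈ {TSO,PSO}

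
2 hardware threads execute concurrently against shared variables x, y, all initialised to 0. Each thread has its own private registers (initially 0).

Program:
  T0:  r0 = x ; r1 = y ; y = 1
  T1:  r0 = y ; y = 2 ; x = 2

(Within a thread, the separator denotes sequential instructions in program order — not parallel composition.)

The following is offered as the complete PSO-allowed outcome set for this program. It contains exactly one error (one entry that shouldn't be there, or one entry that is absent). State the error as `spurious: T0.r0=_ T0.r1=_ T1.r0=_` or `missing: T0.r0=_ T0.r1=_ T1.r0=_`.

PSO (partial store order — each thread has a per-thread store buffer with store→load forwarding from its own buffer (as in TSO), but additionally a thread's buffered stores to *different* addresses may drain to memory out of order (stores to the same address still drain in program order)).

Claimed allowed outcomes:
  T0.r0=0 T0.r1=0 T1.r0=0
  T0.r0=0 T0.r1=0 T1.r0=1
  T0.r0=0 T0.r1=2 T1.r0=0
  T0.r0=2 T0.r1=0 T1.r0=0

outcome vector order: (T0.r0,T0.r1,T1.r0)
PSO (5): <0 0 0>; <0 0 1>; <0 2 0>; <2 0 0>; <2 2 0>
PSO∖claimed = {<2 2 0>}

missing: T0.r0=2 T0.r1=2 T1.r0=0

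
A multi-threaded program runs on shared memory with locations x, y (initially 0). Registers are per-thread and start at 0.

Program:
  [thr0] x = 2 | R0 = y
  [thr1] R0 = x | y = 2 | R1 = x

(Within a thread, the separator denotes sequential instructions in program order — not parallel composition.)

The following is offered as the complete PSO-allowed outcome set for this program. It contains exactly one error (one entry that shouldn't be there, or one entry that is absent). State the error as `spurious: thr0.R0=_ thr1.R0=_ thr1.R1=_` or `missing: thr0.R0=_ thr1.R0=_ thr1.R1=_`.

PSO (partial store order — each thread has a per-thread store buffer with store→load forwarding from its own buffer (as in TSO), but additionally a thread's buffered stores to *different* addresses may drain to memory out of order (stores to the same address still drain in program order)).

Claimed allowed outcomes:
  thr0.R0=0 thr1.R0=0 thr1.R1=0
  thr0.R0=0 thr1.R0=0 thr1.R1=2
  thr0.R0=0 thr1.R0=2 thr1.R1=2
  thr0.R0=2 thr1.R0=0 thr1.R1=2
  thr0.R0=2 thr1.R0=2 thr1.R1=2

missing: thr0.R0=2 thr1.R0=0 thr1.R1=0

outcome vector order: (thr0.R0,thr1.R0,thr1.R1)
PSO (6): 000 002 022 200 202 222
PSO∖claimed = {200}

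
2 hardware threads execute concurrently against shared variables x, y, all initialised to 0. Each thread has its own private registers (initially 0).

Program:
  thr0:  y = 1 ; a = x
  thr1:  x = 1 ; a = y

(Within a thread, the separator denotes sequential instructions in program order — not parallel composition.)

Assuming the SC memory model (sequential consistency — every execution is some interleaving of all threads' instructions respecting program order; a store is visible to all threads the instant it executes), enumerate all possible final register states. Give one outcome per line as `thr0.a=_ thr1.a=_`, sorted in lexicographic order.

outcome vector order: (thr0.a,thr1.a)
|SC outcomes| = 3

thr0.a=0 thr1.a=1
thr0.a=1 thr1.a=0
thr0.a=1 thr1.a=1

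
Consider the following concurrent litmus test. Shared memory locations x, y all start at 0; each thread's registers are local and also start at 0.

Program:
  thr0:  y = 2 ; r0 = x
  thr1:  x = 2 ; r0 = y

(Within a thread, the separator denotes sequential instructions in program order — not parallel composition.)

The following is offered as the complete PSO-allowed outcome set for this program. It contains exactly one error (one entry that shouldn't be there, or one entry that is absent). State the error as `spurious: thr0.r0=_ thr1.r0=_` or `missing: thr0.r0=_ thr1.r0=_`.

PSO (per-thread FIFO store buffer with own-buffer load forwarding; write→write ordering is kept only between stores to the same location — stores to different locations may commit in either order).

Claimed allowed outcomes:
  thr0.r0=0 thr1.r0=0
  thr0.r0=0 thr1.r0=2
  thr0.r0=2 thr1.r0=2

outcome vector order: (thr0.r0,thr1.r0)
under PSO → 00; 02; 20; 22
PSO∖claimed = {20}

missing: thr0.r0=2 thr1.r0=0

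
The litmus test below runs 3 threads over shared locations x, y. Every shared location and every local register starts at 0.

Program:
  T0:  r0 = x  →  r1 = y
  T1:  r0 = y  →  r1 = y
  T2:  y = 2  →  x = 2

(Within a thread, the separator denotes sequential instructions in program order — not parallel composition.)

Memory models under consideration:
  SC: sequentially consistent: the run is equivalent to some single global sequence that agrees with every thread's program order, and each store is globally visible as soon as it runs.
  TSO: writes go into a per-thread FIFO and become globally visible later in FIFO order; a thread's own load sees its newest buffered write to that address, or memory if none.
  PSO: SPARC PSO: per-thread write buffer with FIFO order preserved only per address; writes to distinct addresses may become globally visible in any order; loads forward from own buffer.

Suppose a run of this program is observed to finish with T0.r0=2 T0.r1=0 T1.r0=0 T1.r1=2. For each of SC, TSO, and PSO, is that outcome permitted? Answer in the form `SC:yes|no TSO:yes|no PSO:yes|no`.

SC:no TSO:no PSO:yes

outcome vector order: (T0.r0,T0.r1,T1.r0,T1.r1)
SC: 9 outcomes — {<0 0 0 0>, <0 0 0 2>, <0 0 2 2>, <0 2 0 0>, <0 2 0 2>, <0 2 2 2>, <2 2 0 0>, <2 2 0 2>, <2 2 2 2>}
TSO: 9 outcomes — {<0 0 0 0>, <0 0 0 2>, <0 0 2 2>, <0 2 0 0>, <0 2 0 2>, <0 2 2 2>, <2 2 0 0>, <2 2 0 2>, <2 2 2 2>}
PSO: 12 outcomes — {<0 0 0 0>, <0 0 0 2>, <0 0 2 2>, <0 2 0 0>, <0 2 0 2>, <0 2 2 2>, <2 0 0 0>, <2 0 0 2>, <2 0 2 2>, <2 2 0 0>, <2 2 0 2>, <2 2 2 2>}
target <2 0 0 2> ∈ {PSO}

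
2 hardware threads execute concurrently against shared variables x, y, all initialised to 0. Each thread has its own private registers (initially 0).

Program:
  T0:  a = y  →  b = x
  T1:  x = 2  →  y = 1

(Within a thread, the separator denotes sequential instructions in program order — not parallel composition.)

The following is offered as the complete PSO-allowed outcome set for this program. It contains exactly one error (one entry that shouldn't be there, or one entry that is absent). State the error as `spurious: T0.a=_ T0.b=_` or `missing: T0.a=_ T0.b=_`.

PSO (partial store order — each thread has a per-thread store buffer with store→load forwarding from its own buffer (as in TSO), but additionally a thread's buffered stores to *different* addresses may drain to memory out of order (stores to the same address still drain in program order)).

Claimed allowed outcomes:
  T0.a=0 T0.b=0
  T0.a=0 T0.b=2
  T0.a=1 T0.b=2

missing: T0.a=1 T0.b=0

outcome vector order: (T0.a,T0.b)
PSO (4): 0/0; 0/2; 1/0; 1/2
PSO∖claimed = {1/0}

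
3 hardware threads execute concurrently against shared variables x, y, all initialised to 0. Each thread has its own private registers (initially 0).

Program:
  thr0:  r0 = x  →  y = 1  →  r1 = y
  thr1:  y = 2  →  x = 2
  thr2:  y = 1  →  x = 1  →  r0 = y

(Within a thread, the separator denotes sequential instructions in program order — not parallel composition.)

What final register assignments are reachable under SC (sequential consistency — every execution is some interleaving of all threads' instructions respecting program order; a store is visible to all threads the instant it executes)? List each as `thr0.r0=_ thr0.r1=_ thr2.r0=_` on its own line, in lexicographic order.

thr0.r0=0 thr0.r1=1 thr2.r0=1
thr0.r0=0 thr0.r1=1 thr2.r0=2
thr0.r0=0 thr0.r1=2 thr2.r0=1
thr0.r0=0 thr0.r1=2 thr2.r0=2
thr0.r0=1 thr0.r1=1 thr2.r0=1
thr0.r0=1 thr0.r1=1 thr2.r0=2
thr0.r0=1 thr0.r1=2 thr2.r0=1
thr0.r0=1 thr0.r1=2 thr2.r0=2
thr0.r0=2 thr0.r1=1 thr2.r0=1
thr0.r0=2 thr0.r1=1 thr2.r0=2

outcome vector order: (thr0.r0,thr0.r1,thr2.r0)
|SC outcomes| = 10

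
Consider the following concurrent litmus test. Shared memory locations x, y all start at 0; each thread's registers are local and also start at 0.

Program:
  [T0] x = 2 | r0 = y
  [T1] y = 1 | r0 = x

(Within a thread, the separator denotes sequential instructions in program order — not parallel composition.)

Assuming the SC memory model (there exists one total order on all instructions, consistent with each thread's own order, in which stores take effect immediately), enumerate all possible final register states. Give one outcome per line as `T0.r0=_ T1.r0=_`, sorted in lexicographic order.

outcome vector order: (T0.r0,T1.r0)
|SC outcomes| = 3

T0.r0=0 T1.r0=2
T0.r0=1 T1.r0=0
T0.r0=1 T1.r0=2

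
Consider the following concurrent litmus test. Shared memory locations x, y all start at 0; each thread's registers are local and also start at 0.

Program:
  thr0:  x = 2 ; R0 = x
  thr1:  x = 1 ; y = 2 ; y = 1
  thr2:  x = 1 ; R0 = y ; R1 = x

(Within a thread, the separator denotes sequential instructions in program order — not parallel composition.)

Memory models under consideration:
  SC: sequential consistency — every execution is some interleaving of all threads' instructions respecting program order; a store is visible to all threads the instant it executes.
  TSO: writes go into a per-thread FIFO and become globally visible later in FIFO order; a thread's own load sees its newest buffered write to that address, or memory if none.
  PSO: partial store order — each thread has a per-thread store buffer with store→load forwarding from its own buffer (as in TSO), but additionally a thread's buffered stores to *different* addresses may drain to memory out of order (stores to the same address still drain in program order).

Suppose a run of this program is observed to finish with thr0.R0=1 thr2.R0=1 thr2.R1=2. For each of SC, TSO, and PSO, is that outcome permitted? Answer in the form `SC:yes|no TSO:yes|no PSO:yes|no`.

SC:no TSO:no PSO:yes

outcome vector order: (thr0.R0,thr2.R0,thr2.R1)
[SC] allowed = {1/0/1, 1/0/2, 1/1/1, 1/2/1, 2/0/1, 2/0/2, 2/1/1, 2/1/2, 2/2/1, 2/2/2}
[TSO] allowed = {1/0/1, 1/0/2, 1/1/1, 1/2/1, 2/0/1, 2/0/2, 2/1/1, 2/1/2, 2/2/1, 2/2/2}
[PSO] allowed = {1/0/1, 1/0/2, 1/1/1, 1/1/2, 1/2/1, 1/2/2, 2/0/1, 2/0/2, 2/1/1, 2/1/2, 2/2/1, 2/2/2}
target 1/1/2 ∈ {PSO}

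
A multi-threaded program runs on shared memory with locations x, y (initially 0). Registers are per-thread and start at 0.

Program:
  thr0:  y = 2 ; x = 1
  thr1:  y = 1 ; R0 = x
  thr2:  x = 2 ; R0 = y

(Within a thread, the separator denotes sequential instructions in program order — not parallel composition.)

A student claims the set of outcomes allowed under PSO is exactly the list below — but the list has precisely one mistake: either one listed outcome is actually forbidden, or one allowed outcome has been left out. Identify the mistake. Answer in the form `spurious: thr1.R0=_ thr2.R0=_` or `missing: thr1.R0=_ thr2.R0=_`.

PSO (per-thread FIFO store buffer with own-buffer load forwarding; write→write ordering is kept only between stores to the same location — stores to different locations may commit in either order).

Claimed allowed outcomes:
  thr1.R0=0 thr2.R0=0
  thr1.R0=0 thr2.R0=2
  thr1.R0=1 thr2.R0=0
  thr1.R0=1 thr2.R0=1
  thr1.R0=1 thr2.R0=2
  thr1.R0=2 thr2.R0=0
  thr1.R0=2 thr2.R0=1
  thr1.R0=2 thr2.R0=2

outcome vector order: (thr1.R0,thr2.R0)
under PSO → (0,0), (0,1), (0,2), (1,0), (1,1), (1,2), (2,0), (2,1), (2,2)
PSO∖claimed = {(0,1)}

missing: thr1.R0=0 thr2.R0=1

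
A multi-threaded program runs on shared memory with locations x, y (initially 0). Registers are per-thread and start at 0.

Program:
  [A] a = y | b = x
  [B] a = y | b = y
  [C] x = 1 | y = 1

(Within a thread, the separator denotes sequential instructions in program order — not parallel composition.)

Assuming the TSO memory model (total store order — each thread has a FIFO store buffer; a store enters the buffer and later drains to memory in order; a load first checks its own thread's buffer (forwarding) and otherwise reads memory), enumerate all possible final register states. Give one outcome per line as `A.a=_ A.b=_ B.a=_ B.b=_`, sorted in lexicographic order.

A.a=0 A.b=0 B.a=0 B.b=0
A.a=0 A.b=0 B.a=0 B.b=1
A.a=0 A.b=0 B.a=1 B.b=1
A.a=0 A.b=1 B.a=0 B.b=0
A.a=0 A.b=1 B.a=0 B.b=1
A.a=0 A.b=1 B.a=1 B.b=1
A.a=1 A.b=1 B.a=0 B.b=0
A.a=1 A.b=1 B.a=0 B.b=1
A.a=1 A.b=1 B.a=1 B.b=1

outcome vector order: (A.a,A.b,B.a,B.b)
|TSO outcomes| = 9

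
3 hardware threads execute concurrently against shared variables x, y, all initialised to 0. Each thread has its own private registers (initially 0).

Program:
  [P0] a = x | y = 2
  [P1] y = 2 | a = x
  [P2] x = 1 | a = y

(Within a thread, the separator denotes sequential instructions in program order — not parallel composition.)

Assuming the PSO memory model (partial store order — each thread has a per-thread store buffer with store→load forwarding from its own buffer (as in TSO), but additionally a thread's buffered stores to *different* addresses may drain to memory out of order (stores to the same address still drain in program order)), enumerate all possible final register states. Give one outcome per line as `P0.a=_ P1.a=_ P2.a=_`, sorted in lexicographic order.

P0.a=0 P1.a=0 P2.a=0
P0.a=0 P1.a=0 P2.a=2
P0.a=0 P1.a=1 P2.a=0
P0.a=0 P1.a=1 P2.a=2
P0.a=1 P1.a=0 P2.a=0
P0.a=1 P1.a=0 P2.a=2
P0.a=1 P1.a=1 P2.a=0
P0.a=1 P1.a=1 P2.a=2

outcome vector order: (P0.a,P1.a,P2.a)
|PSO outcomes| = 8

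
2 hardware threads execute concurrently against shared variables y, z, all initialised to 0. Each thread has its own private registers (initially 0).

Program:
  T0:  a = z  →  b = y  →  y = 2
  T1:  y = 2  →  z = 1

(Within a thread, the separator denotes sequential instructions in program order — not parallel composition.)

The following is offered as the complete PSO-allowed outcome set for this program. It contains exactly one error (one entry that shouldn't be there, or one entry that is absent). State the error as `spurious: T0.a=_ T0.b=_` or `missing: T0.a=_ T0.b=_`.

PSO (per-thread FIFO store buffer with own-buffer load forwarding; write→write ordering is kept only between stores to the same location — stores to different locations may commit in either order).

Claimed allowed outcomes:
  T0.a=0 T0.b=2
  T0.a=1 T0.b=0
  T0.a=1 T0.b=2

outcome vector order: (T0.a,T0.b)
under PSO → (0,0); (0,2); (1,0); (1,2)
PSO∖claimed = {(0,0)}

missing: T0.a=0 T0.b=0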